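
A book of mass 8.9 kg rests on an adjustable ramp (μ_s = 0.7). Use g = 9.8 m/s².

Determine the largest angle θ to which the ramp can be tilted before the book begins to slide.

θ_max ≈ 35°

At the slip threshold, m g sin θ = μ_s · m g cos θ, so tan θ = μ_s.
θ_max = arctan(0.7) = 35°.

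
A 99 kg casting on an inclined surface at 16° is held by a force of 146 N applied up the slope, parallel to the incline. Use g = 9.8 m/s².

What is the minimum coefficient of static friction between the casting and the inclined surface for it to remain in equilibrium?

N = m g cos θ = 932.6 N.
Friction must make up the shortfall along the incline: f = m g sin θ − P = 267.4 − 146 = 121.4 N.
At the threshold f = μ_s N, so μ_s,min = 121.4/932.6 = 0.13.

μ_s,min ≈ 0.13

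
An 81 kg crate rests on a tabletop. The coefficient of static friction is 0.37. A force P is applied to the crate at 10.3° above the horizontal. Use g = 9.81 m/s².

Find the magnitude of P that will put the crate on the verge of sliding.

P ≈ 280 N

N = m g − P sin α (the pull lifts the crate).
At impending slip, P cos α = μ_s N = μ_s (m g − P sin α).
Solving: P (cos α + μ_s sin α) = μ_s m g → P = 0.37×795/(cos 10.3° + 0.37 sin 10.3°) = 294/1.05 = 280 N.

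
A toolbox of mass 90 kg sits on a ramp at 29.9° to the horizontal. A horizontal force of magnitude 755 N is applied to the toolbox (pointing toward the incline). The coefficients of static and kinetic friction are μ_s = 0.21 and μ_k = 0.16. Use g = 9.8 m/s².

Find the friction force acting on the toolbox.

f ≈ 215 N (down the incline)

Resolve perpendicular to the incline: N = m g cos θ + P sin θ = 90×9.8×cos 29.9° + 755×sin 29.9° = 1141 N.
Along the incline, the net driving force (taking up-slope positive) is P cos θ − m g sin θ = 654.5 − 439.7 = 214.8 N, so equilibrium requires friction f = -214.8 N (down-slope).
Maximum static friction: μ_s N = 0.21 × 1141 = 239.6 N.
Since 214.8 N is within the 239.6 N limit, the toolbox stays put and friction is exactly 215 N.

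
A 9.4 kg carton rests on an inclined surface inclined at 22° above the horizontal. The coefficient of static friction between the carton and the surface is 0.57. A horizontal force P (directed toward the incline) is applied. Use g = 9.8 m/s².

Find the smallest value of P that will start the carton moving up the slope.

At impending motion up the slope, friction acts down-slope at its limit: f = μ_s N.
Perpendicular to the incline: N = m g cos θ + P sin θ.
Along the incline: P cos θ = m g sin θ + μ_s N = m g sin θ + μ_s (m g cos θ + P sin θ).
Solving, P (cos θ − μ_s sin θ) = m g (sin θ + μ_s cos θ), so P = 9.4×9.8×(sin 22° + 0.57 cos 22°)/(cos 22° − 0.57 sin 22°) = 92.1×0.9031/0.7137 = 117 N.

P ≈ 117 N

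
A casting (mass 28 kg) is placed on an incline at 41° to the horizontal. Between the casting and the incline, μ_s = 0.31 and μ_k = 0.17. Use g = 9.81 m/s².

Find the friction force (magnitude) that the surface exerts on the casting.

Normal force: N = m g cos θ = 28 × 9.81 × cos 41° = 207.3 N.
For equilibrium along the incline, friction must balance the weight component: f = m g sin θ = 180.2 N up the slope.
Maximum static friction available: μ_s N = 0.31 × 207.3 = 64.26 N.
|180.2| exceeds 64.26 N, so the casting slips down-slope; friction is kinetic, f = μ_k N = 0.17×207.3 = 35.2 N.

f ≈ 35.2 N (up the incline)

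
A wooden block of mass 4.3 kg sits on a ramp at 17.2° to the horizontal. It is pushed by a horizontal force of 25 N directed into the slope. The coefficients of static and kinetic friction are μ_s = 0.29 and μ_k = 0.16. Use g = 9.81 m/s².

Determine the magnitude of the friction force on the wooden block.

f ≈ 11.4 N (down the incline)

The horizontal push has a component P sin θ into the surface, so N = m g cos θ + P sin θ = 40.3 + 7.393 = 47.69 N.
Parallel to the incline: P cos θ − m g sin θ = 23.88 − 12.47 = 11.41 N; the friction needed to balance this is 11.41 N acting down the slope.
Maximum static friction: μ_s N = 0.29 × 47.69 = 13.83 N.
|f_req| = 11.41 ≤ 13.83 N → the wooden block is in equilibrium; friction equals the required value.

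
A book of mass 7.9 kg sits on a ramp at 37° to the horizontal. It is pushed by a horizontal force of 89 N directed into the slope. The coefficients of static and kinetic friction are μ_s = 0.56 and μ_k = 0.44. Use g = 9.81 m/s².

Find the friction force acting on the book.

f ≈ 24.4 N (down the incline)

Resolve perpendicular to the incline: N = m g cos θ + P sin θ = 7.9×9.81×cos 37° + 89×sin 37° = 115.5 N.
Along the incline, the net driving force (taking up-slope positive) is P cos θ − m g sin θ = 71.08 − 46.64 = 24.44 N, so equilibrium requires friction f = -24.44 N (down-slope).
The limit of static friction is μ_s N = 64.65 N.
Since 24.44 N is within the 64.65 N limit, the book stays put and friction is exactly 24.4 N.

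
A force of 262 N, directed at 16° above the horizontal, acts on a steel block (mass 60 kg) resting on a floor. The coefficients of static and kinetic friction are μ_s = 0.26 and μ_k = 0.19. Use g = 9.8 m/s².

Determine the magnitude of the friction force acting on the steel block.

The vertical component of P reduces the normal force: N = m g − P sin α = 588 − 72.22 = 515.8 N.
For equilibrium, f = P cos α = 262×cos 16° = 251.9 N.
The static-friction limit is μ_s N = 134.1 N.
The required friction exceeds μ_s N, so the steel block moves and f = μ_k N = 98 N.

f ≈ 98 N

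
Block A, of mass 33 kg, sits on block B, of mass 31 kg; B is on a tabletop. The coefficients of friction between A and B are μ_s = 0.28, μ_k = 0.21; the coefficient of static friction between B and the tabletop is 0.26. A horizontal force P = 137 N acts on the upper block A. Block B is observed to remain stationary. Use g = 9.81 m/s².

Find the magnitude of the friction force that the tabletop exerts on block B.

f ≈ 68 N

Between the blocks, N₁ = m_A g = 323.7 N.
So the A–B interface can sustain at most μ_s N₁ = 90.64 N of static friction.
P = 137 N exceeds that limit, so A slips over B and the interface friction becomes kinetic: f₁ = μ_k N₁ = 0.21×323.7 = 68 N.
By Newton's third law B feels 68 N forward from A. With B stationary, the floor's static friction on B balances it: f₂ = 68 N (well within μ_s(m_A+m_B)g = 163.2 N).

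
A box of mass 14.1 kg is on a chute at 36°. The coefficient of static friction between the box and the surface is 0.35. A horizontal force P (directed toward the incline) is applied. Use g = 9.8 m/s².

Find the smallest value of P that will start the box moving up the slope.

P ≈ 199 N

At impending motion up the slope, friction acts down-slope at its limit: f = μ_s N.
Perpendicular to the incline: N = m g cos θ + P sin θ.
Along the incline: P cos θ = m g sin θ + μ_s N = m g sin θ + μ_s (m g cos θ + P sin θ).
Solving, P (cos θ − μ_s sin θ) = m g (sin θ + μ_s cos θ), so P = 14.1×9.8×(sin 36° + 0.35 cos 36°)/(cos 36° − 0.35 sin 36°) = 138×0.8709/0.6033 = 199 N.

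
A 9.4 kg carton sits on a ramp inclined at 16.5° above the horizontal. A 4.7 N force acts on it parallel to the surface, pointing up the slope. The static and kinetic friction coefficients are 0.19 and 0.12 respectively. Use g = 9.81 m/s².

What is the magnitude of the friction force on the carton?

Perpendicular to the surface, N = m g cos θ = 9.4·9.81·cos 16.5° = 88.42 N.
The friction needed for equilibrium is m g sin θ − P = 26.19 − 4.7 = 21.49 N, measured positive up-slope.
Static friction can supply at most μ_s N = 16.8 N.
Since |21.49| > 16.8 N, static friction cannot hold it; the carton slides down the incline and kinetic friction applies: f = μ_k N = 0.12 × 88.42 = 10.6 N.

f ≈ 10.6 N (up the incline)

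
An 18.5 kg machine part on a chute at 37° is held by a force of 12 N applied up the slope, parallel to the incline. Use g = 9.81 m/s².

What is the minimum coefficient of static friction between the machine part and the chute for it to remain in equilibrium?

μ_s,min ≈ 0.671

N = m g cos θ = 144.9 N.
Friction must make up the shortfall along the incline: f = m g sin θ − P = 109.2 − 12 = 97.22 N.
At the threshold f = μ_s N, so μ_s,min = 97.22/144.9 = 0.671.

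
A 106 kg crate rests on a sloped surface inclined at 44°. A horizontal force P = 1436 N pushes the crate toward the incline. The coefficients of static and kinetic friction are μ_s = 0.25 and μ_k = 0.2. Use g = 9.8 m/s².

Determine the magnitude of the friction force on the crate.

The horizontal push has a component P sin θ into the surface, so N = m g cos θ + P sin θ = 747.3 + 997.5 = 1745 N.
Parallel to the incline: P cos θ − m g sin θ = 1033 − 721.6 = 311.4 N; the friction needed to balance this is 311.4 N acting down the slope.
Maximum static friction: μ_s N = 0.25 × 1745 = 436.2 N.
|f_req| = 311.4 ≤ 436.2 N → the crate is in equilibrium; friction equals the required value.

f ≈ 311 N (down the incline)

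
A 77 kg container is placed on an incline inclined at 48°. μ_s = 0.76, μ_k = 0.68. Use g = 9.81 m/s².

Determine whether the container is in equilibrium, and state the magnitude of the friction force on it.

f ≈ 344 N

N = m g cos θ = 505 N.
Down-slope weight component: m g sin θ = 561 N.
μ_s N = 384 N.
561 > 384 N, so it slides; kinetic friction f = μ_k N = 0.68×505 = 344 N.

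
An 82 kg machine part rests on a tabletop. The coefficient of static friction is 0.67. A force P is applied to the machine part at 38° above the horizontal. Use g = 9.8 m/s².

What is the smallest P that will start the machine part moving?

N = m g − P sin α (the pull lifts the machine part).
At impending slip, P cos α = μ_s N = μ_s (m g − P sin α).
Solving: P (cos α + μ_s sin α) = μ_s m g → P = 0.67×804/(cos 38° + 0.67 sin 38°) = 538/1.201 = 448 N.

P ≈ 448 N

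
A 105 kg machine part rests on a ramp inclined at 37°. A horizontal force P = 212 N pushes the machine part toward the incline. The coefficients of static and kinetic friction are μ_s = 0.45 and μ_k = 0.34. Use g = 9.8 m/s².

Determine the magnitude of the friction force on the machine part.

f ≈ 323 N (up the incline)

Resolve perpendicular to the incline: N = m g cos θ + P sin θ = 105×9.8×cos 37° + 212×sin 37° = 949.4 N.
Parallel to the incline: P cos θ − m g sin θ = 169.3 − 619.3 = -450 N; the friction needed to balance this is 450 N acting up the slope.
Maximum static friction: μ_s N = 0.45 × 949.4 = 427.2 N.
The required 450 N exceeds the static limit, so the machine part slides down-slope and f = μ_k N = 0.34×949.4 = 323 N.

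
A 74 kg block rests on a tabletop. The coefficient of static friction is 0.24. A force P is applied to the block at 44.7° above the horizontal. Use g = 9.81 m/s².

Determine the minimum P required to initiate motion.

N = m g − P sin α (the pull lifts the block).
At impending slip, P cos α = μ_s N = μ_s (m g − P sin α).
Solving: P (cos α + μ_s sin α) = μ_s m g → P = 0.24×726/(cos 44.7° + 0.24 sin 44.7°) = 174/0.8796 = 198 N.

P ≈ 198 N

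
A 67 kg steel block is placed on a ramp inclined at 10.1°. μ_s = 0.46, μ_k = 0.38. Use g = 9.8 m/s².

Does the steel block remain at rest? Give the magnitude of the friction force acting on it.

N = m g cos θ = 646 N.
Down-slope weight component: m g sin θ = 115 N.
μ_s N = 297 N.
115 ≤ 297 N, so it stays put; friction = 115 N.

f ≈ 115 N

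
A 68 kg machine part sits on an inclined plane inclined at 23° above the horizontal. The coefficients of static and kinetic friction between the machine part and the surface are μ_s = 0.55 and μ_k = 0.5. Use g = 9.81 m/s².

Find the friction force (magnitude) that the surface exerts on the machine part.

Perpendicular to the surface, N = m g cos θ = 68·9.81·cos 23° = 614.1 N.
For equilibrium along the incline, friction must balance the weight component: f = m g sin θ = 260.6 N up the slope.
The static-friction ceiling is μ_s N = 0.55 × 614.1 = 337.7 N.
Since |260.6| ≤ 337.7 N, the machine part remains in static equilibrium and friction takes exactly the required value.

f ≈ 261 N (up the incline)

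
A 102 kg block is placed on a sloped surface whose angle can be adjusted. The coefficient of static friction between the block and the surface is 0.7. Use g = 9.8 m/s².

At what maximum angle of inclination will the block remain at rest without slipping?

θ_max ≈ 35°

At the slip threshold, m g sin θ = μ_s · m g cos θ, so tan θ = μ_s.
θ_max = arctan(0.7) = 35°.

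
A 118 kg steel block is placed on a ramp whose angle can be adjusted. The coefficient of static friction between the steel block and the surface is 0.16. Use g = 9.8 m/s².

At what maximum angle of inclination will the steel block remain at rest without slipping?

θ_max ≈ 9.09°

At the slip threshold, m g sin θ = μ_s · m g cos θ, so tan θ = μ_s.
θ_max = arctan(0.16) = 9.09°.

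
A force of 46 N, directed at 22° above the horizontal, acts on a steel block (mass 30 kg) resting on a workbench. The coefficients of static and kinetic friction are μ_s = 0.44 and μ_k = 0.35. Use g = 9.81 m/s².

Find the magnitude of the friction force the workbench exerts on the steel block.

Vertical equilibrium gives N = m g − P sin α = 277.1 N.
Horizontally, friction must balance P cos α = 42.65 N.
μ_s N = 0.44 × 277.1 = 121.9 N.
42.65 ≤ 121.9 N → static; friction equals the required 42.7 N.

f ≈ 42.7 N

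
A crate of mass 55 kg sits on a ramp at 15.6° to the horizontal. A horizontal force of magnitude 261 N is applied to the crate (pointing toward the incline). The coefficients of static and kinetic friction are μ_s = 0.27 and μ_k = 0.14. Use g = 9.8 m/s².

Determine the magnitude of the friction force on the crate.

Normal direction: N = m g cos θ + P sin θ = 589.3 N.
Parallel to the incline: P cos θ − m g sin θ = 251.4 − 144.9 = 106.4 N; the friction needed to balance this is 106.4 N acting down the slope.
Maximum static friction: μ_s N = 0.27 × 589.3 = 159.1 N.
|f_req| = 106.4 ≤ 159.1 N → the crate is in equilibrium; friction equals the required value.

f ≈ 106 N (down the incline)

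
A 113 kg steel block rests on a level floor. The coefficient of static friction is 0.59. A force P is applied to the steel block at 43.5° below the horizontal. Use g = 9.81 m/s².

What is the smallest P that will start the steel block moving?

P ≈ 2050 N

N = m g + P sin α (the push presses the steel block into the level floor).
At impending slip, P cos α = μ_s N = μ_s (m g + P sin α).
Solving: P (cos α − μ_s sin α) = μ_s m g → P = 0.59×1110/(cos 43.5° − 0.59 sin 43.5°) = 654/0.3192 = 2050 N.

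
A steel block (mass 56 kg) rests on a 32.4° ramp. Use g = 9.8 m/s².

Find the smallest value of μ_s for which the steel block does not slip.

μ_s,min ≈ 0.635

At the slip threshold m g sin θ = μ_s m g cos θ, so μ_s,min = tan θ.
μ_s,min = tan 32.4° = 0.635.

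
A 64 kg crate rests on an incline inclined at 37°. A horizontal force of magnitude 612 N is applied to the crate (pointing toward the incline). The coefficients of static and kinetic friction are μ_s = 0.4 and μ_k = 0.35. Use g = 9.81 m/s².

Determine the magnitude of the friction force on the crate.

Resolve perpendicular to the incline: N = m g cos θ + P sin θ = 64×9.81×cos 37° + 612×sin 37° = 869.7 N.
Along the incline, the net driving force (taking up-slope positive) is P cos θ − m g sin θ = 488.8 − 377.8 = 110.9 N, so equilibrium requires friction f = -110.9 N (down-slope).
The limit of static friction is μ_s N = 347.9 N.
|f_req| = 110.9 ≤ 347.9 N → the crate is in equilibrium; friction equals the required value.

f ≈ 111 N (down the incline)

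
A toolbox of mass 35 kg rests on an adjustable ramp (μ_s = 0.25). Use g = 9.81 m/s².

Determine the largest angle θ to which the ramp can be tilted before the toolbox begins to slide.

θ_max ≈ 14°

At the slip threshold, m g sin θ = μ_s · m g cos θ, so tan θ = μ_s.
θ_max = arctan(0.25) = 14°.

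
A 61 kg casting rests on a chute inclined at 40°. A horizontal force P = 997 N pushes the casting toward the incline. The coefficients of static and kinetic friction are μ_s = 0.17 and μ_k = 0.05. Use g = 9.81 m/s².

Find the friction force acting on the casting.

The horizontal push has a component P sin θ into the surface, so N = m g cos θ + P sin θ = 458.4 + 640.9 = 1099 N.
Along the incline, the net driving force (taking up-slope positive) is P cos θ − m g sin θ = 763.7 − 384.7 = 379.1 N, so equilibrium requires friction f = -379.1 N (down-slope).
The limit of static friction is μ_s N = 186.9 N.
The required 379.1 N exceeds the static limit, so the casting slides up-slope and f = μ_k N = 0.05×1099 = 55 N.

f ≈ 55 N (down the incline)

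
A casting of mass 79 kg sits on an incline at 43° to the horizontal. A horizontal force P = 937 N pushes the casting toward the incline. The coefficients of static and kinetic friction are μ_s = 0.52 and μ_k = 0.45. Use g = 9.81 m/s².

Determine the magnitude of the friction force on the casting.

Normal direction: N = m g cos θ + P sin θ = 1206 N.
Parallel to the incline: P cos θ − m g sin θ = 685.3 − 528.5 = 156.7 N; the friction needed to balance this is 156.7 N acting down the slope.
Maximum static friction: μ_s N = 0.52 × 1206 = 627 N.
Since 156.7 N is within the 627 N limit, the casting stays put and friction is exactly 157 N.

f ≈ 157 N (down the incline)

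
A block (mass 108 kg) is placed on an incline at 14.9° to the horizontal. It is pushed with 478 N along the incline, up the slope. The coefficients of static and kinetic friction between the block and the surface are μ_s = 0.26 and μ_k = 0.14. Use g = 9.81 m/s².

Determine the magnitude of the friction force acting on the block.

Perpendicular to the surface, N = m g cos θ = 108·9.81·cos 14.9° = 1024 N.
Parallel to the incline, ΣF = 0 gives f = m g sin θ − P = 272.4 − 478 = -205.6 N (up-slope positive).
The static-friction ceiling is μ_s N = 0.26 × 1024 = 266.2 N.
Since |-205.6| ≤ 266.2 N, static friction is sufficient; f equals the required value, not μ_s N.

f ≈ 206 N (down the incline)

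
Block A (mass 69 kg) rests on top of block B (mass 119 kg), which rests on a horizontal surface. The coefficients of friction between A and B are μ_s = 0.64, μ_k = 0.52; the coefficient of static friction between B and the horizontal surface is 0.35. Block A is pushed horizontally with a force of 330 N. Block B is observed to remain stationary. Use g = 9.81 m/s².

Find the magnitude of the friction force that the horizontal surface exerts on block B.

Between the blocks, N₁ = m_A g = 676.9 N.
So the A–B interface can sustain at most μ_s N₁ = 433.2 N of static friction.
Since P = 330 N ≤ 433.2 N, A does not slip on B; friction on A equals P = 330 N.
By Newton's third law B feels 330 N forward from A. With B stationary, the floor's static friction on B balances it: f₂ = 330 N (well within μ_s(m_A+m_B)g = 645.5 N).

f ≈ 330 N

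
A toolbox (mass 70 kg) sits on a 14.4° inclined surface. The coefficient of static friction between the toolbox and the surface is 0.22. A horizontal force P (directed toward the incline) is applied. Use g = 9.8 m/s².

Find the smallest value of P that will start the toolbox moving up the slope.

P ≈ 347 N

At impending motion up the slope, friction acts down-slope at its limit: f = μ_s N.
Perpendicular to the incline: N = m g cos θ + P sin θ.
Along the incline: P cos θ = m g sin θ + μ_s N = m g sin θ + μ_s (m g cos θ + P sin θ).
Solving, P (cos θ − μ_s sin θ) = m g (sin θ + μ_s cos θ), so P = 70×9.8×(sin 14.4° + 0.22 cos 14.4°)/(cos 14.4° − 0.22 sin 14.4°) = 686×0.4618/0.9139 = 347 N.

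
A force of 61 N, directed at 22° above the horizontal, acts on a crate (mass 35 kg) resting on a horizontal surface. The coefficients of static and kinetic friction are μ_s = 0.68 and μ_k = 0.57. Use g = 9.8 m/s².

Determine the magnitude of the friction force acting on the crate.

f ≈ 56.6 N

Vertical equilibrium gives N = m g − P sin α = 320.1 N.
For equilibrium, f = P cos α = 61×cos 22° = 56.56 N.
μ_s N = 0.68 × 320.1 = 217.7 N.
Since 56.56 N does not exceed the limit, the crate stays at rest and f = 56.6 N.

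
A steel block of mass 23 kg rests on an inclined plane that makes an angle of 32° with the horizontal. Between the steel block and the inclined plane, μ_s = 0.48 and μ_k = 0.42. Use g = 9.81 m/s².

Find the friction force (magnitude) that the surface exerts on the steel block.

f ≈ 80.4 N (up the incline)

Perpendicular to the surface, N = m g cos θ = 23·9.81·cos 32° = 191.3 N.
For equilibrium along the incline, friction must balance the weight component: f = m g sin θ = 119.6 N up the slope.
Maximum static friction available: μ_s N = 0.48 × 191.3 = 91.85 N.
Since |119.6| > 91.85 N, static friction cannot hold it; the steel block slides down the incline and kinetic friction applies: f = μ_k N = 0.42 × 191.3 = 80.4 N.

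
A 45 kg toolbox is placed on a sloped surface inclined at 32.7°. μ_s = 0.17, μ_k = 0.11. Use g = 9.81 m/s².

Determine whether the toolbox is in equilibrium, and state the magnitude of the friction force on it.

f ≈ 40.9 N

N = m g cos θ = 371 N.
Down-slope weight component: m g sin θ = 238 N.
μ_s N = 63.2 N.
238 > 63.2 N, so it slides; kinetic friction f = μ_k N = 0.11×371 = 40.9 N.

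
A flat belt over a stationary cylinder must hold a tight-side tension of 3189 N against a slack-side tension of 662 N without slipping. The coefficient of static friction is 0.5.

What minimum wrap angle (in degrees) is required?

β_min ≈ 180°

T₂/T₁ = e^{μβ} → β = ln(T₂/T₁)/μ.
β = ln(3189/662)/0.5 = 1.572/0.5 = 3.144 rad.
In degrees: β = 3.144 × 180/π = 180°.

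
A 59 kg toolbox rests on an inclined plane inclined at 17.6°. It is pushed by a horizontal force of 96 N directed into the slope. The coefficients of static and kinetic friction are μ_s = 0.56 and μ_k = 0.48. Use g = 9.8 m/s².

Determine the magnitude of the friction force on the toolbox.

The horizontal push has a component P sin θ into the surface, so N = m g cos θ + P sin θ = 551.1 + 29.03 = 580.2 N.
Parallel to the incline: P cos θ − m g sin θ = 91.51 − 174.8 = -83.32 N; the friction needed to balance this is 83.32 N acting up the slope.
Maximum static friction: μ_s N = 0.56 × 580.2 = 324.9 N.
Since 83.32 N is within the 324.9 N limit, the toolbox stays put and friction is exactly 83.3 N.

f ≈ 83.3 N (up the incline)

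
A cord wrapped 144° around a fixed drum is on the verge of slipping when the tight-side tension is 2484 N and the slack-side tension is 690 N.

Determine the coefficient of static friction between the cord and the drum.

T₂/T₁ = e^{μβ} → μ = ln(T₂/T₁)/β.
β = 144° = 2.513 rad.
μ = ln(2484/690)/2.513 = ln(3.6)/2.513 = 0.51.

μ ≈ 0.51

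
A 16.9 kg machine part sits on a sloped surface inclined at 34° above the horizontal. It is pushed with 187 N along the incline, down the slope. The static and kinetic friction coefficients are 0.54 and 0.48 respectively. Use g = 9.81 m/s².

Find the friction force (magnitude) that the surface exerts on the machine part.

Normal force: N = m g cos θ = 16.9 × 9.81 × cos 34° = 137.4 N.
Parallel to the incline, ΣF = 0 gives f = m g sin θ + P = 92.71 + 187 = 279.7 N (up-slope positive).
The static-friction ceiling is μ_s N = 0.54 × 137.4 = 74.22 N.
|279.7| exceeds 74.22 N, so the machine part slips down-slope; friction is kinetic, f = μ_k N = 0.48×137.4 = 66 N.

f ≈ 66 N (up the incline)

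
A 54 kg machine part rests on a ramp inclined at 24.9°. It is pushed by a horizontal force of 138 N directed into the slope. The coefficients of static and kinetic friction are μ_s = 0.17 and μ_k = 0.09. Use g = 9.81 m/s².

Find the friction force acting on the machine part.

The horizontal push has a component P sin θ into the surface, so N = m g cos θ + P sin θ = 480.5 + 58.1 = 538.6 N.
Along the incline, the net driving force (taking up-slope positive) is P cos θ − m g sin θ = 125.2 − 223 = -97.87 N, so equilibrium requires friction f = 97.87 N (up-slope).
The limit of static friction is μ_s N = 91.56 N.
The required 97.87 N exceeds the static limit, so the machine part slides down-slope and f = μ_k N = 0.09×538.6 = 48.5 N.

f ≈ 48.5 N (up the incline)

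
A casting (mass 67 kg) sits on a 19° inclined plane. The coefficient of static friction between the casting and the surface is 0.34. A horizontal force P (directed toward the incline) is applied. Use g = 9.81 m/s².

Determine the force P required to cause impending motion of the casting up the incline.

At impending motion up the slope, friction acts down-slope at its limit: f = μ_s N.
Perpendicular to the incline: N = m g cos θ + P sin θ.
Along the incline: P cos θ = m g sin θ + μ_s N = m g sin θ + μ_s (m g cos θ + P sin θ).
Solving, P (cos θ − μ_s sin θ) = m g (sin θ + μ_s cos θ), so P = 67×9.81×(sin 19° + 0.34 cos 19°)/(cos 19° − 0.34 sin 19°) = 657×0.647/0.8348 = 509 N.

P ≈ 509 N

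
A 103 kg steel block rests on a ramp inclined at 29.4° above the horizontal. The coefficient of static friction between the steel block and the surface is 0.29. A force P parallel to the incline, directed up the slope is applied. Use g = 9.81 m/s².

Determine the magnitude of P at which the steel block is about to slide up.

At impending motion up the slope, friction acts down-slope at its limit: f = μ_s N.
P is parallel to the surface, so N = m g cos θ = 880 N.
Along the incline: P = m g sin θ + μ_s N = 496 + 0.29×880 = 751 N.

P ≈ 751 N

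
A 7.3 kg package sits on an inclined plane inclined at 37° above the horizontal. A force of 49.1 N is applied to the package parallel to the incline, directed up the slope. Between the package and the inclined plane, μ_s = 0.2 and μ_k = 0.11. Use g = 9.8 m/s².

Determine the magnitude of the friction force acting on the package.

f ≈ 6.05 N (down the incline)

Perpendicular to the surface, N = m g cos θ = 7.3·9.8·cos 37° = 57.13 N.
For equilibrium along the incline the friction force must supply f = m g sin θ − P = 43.05 − 49.1 = -6.046 N (positive meaning up-slope).
The static-friction ceiling is μ_s N = 0.2 × 57.13 = 11.43 N.
Since |-6.046| ≤ 11.43 N, static friction is sufficient; f equals the required value, not μ_s N.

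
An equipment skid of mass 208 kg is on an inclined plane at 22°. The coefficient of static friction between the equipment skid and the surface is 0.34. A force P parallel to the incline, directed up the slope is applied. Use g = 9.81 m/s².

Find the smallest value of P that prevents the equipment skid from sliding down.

P_min ≈ 121 N

The equipment skid tends to slide down (tan θ > μ_s), so at the point of impending slip friction acts up-slope at its limit: f = μ_s N.
P is parallel to the surface, so N = m g cos θ = 1890 N.
Along the incline: P + μ_s N = m g sin θ, so P = 764 − 0.34×1890 = 121 N.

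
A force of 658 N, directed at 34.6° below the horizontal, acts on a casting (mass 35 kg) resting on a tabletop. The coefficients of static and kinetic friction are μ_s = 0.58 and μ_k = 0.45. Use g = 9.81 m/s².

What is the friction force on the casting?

Vertical equilibrium gives N = m g + P sin α = 717 N.
Horizontally, friction must balance P cos α = 541.6 N.
The static-friction limit is μ_s N = 415.9 N.
541.6 > 415.9 N → the casting slides; f = μ_k N = 0.45×717 = 323 N.

f ≈ 323 N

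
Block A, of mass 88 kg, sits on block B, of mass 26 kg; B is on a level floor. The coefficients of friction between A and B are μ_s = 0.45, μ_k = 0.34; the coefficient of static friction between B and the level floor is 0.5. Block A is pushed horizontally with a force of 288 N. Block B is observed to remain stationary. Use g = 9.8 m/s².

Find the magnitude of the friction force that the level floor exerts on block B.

f ≈ 288 N

Between the blocks, N₁ = m_A g = 862.4 N.
Maximum static friction on A from B: μ_s N₁ = 0.45×862.4 = 388.1 N.
Since P = 288 N ≤ 388.1 N, A does not slip on B; friction on A equals P = 288 N.
By Newton's third law B feels 288 N forward from A. With B stationary, the floor's static friction on B balances it: f₂ = 288 N (well within μ_s(m_A+m_B)g = 558.6 N).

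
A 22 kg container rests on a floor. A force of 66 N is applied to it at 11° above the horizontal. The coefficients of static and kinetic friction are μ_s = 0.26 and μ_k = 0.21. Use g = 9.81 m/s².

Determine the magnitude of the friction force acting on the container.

f ≈ 42.7 N

N = m g − P sin α = 215.8 − 66×sin 11° = 203.2 N.
The horizontal driving force is P cos α = 64.79 N, so equilibrium needs friction f = 64.79 N.
The static-friction limit is μ_s N = 52.84 N.
64.79 > 52.84 N → the container slides; f = μ_k N = 0.21×203.2 = 42.7 N.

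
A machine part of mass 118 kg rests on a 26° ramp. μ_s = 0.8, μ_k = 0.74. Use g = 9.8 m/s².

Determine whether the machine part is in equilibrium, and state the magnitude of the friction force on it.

N = m g cos θ = 1040 N.
Down-slope weight component: m g sin θ = 507 N.
μ_s N = 831 N.
507 ≤ 831 N, so it stays put; friction = 507 N.

f ≈ 507 N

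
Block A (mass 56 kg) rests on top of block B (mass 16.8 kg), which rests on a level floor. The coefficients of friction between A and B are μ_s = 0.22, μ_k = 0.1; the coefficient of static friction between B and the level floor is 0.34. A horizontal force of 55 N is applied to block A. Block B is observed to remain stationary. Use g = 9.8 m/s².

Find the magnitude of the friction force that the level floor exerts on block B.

f ≈ 55 N

Between the blocks, N₁ = m_A g = 548.8 N.
Maximum static friction on A from B: μ_s N₁ = 0.22×548.8 = 120.7 N.
P = 55 N is within that limit, so A and B move together (both at rest); the A–B friction is simply f₁ = P = 55 N.
B experiences an equal 55 N forward from A (third law). B is in equilibrium, so the floor supplies f₂ = 55 N of static friction (limit μ_s(m_A+m_B)g = 242.6 N, not exceeded).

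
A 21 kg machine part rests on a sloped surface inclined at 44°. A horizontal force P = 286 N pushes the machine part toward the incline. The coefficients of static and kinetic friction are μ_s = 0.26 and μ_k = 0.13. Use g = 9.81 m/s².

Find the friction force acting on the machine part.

f ≈ 62.6 N (down the incline)

Resolve perpendicular to the incline: N = m g cos θ + P sin θ = 21×9.81×cos 44° + 286×sin 44° = 346.9 N.
Along the incline, the net driving force (taking up-slope positive) is P cos θ − m g sin θ = 205.7 − 143.1 = 62.62 N, so equilibrium requires friction f = -62.62 N (down-slope).
Maximum static friction: μ_s N = 0.26 × 346.9 = 90.18 N.
Since 62.62 N is within the 90.18 N limit, the machine part stays put and friction is exactly 62.6 N.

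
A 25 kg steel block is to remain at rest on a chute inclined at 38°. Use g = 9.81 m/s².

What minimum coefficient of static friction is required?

μ_s,min ≈ 0.781

At the slip threshold m g sin θ = μ_s m g cos θ, so μ_s,min = tan θ.
μ_s,min = tan 38° = 0.781.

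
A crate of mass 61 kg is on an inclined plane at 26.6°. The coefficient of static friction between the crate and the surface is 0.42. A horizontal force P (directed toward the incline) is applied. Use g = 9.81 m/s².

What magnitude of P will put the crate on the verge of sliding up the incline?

At impending motion up the slope, friction acts down-slope at its limit: f = μ_s N.
Perpendicular to the incline: N = m g cos θ + P sin θ.
Along the incline: P cos θ = m g sin θ + μ_s N = m g sin θ + μ_s (m g cos θ + P sin θ).
Solving, P (cos θ − μ_s sin θ) = m g (sin θ + μ_s cos θ), so P = 61×9.81×(sin 26.6° + 0.42 cos 26.6°)/(cos 26.6° − 0.42 sin 26.6°) = 598×0.8233/0.7061 = 698 N.

P ≈ 698 N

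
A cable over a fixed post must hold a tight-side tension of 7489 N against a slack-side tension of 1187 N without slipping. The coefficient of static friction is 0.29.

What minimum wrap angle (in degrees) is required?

β_min ≈ 364°

T₂/T₁ = e^{μβ} → β = ln(T₂/T₁)/μ.
β = ln(7489/1187)/0.29 = 1.842/0.29 = 6.352 rad.
In degrees: β = 6.352 × 180/π = 364°.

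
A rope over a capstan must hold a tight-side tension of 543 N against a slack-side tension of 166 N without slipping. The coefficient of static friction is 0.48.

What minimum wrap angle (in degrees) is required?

T₂/T₁ = e^{μβ} → β = ln(T₂/T₁)/μ.
β = ln(543/166)/0.48 = 1.185/0.48 = 2.469 rad.
In degrees: β = 2.469 × 180/π = 141°.

β_min ≈ 141°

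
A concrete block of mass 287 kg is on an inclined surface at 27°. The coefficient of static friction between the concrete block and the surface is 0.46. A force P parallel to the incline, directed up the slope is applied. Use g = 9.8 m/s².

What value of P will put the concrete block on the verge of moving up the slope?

P ≈ 2430 N

At impending motion up the slope, friction acts down-slope at its limit: f = μ_s N.
P is parallel to the surface, so N = m g cos θ = 2510 N.
Along the incline: P = m g sin θ + μ_s N = 1280 + 0.46×2510 = 2430 N.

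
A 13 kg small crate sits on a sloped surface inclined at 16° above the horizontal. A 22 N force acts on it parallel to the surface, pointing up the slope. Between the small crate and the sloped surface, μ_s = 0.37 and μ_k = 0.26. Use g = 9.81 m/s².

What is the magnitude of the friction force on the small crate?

The normal reaction is N = m g cos θ = 122.6 N.
The friction needed for equilibrium is m g sin θ − P = 35.15 − 22 = 13.15 N, measured positive up-slope.
Static friction can supply at most μ_s N = 45.36 N.
Since |13.15| ≤ 45.36 N, the small crate remains in static equilibrium and friction takes exactly the required value.

f ≈ 13.2 N (up the incline)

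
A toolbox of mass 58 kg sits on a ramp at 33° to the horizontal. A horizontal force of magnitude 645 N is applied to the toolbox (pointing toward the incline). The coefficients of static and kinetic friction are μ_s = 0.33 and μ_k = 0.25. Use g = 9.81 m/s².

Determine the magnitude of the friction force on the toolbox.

The horizontal push has a component P sin θ into the surface, so N = m g cos θ + P sin θ = 477.2 + 351.3 = 828.5 N.
Parallel to the incline: P cos θ − m g sin θ = 540.9 − 309.9 = 231.1 N; the friction needed to balance this is 231.1 N acting down the slope.
The limit of static friction is μ_s N = 273.4 N.
|f_req| = 231.1 ≤ 273.4 N → the toolbox is in equilibrium; friction equals the required value.

f ≈ 231 N (down the incline)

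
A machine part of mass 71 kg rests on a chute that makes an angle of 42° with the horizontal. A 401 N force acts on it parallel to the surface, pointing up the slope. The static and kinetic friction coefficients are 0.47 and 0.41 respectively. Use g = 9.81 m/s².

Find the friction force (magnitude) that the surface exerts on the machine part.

f ≈ 65.1 N (up the incline)

Perpendicular to the surface, N = m g cos θ = 71·9.81·cos 42° = 517.6 N.
Parallel to the incline, ΣF = 0 gives f = m g sin θ − P = 466.1 − 401 = 65.06 N (up-slope positive).
Static friction can supply at most μ_s N = 243.3 N.
Since |65.06| ≤ 243.3 N, no slip — friction simply equals what equilibrium demands.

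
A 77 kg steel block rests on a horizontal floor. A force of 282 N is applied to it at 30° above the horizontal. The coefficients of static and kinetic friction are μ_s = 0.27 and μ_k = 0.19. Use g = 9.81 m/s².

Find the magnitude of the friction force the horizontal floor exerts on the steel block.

The vertical component of P reduces the normal force: N = m g − P sin α = 755.4 − 141 = 614.4 N.
The horizontal driving force is P cos α = 244.2 N, so equilibrium needs friction f = 244.2 N.
The static-friction limit is μ_s N = 165.9 N.
244.2 > 165.9 N → the steel block slides; f = μ_k N = 0.19×614.4 = 117 N.

f ≈ 117 N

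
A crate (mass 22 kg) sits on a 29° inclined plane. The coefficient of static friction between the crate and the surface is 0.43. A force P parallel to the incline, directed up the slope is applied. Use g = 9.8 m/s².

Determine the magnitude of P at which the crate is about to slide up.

P ≈ 186 N

At impending motion up the slope, friction acts down-slope at its limit: f = μ_s N.
P is parallel to the surface, so N = m g cos θ = 189 N.
Along the incline: P = m g sin θ + μ_s N = 105 + 0.43×189 = 186 N.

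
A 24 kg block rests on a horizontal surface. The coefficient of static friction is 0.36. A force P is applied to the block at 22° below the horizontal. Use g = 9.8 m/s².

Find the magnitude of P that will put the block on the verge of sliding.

P ≈ 107 N

N = m g + P sin α (the push presses the block into the horizontal surface).
At impending slip, P cos α = μ_s N = μ_s (m g + P sin α).
Solving: P (cos α − μ_s sin α) = μ_s m g → P = 0.36×235/(cos 22° − 0.36 sin 22°) = 84.7/0.7923 = 107 N.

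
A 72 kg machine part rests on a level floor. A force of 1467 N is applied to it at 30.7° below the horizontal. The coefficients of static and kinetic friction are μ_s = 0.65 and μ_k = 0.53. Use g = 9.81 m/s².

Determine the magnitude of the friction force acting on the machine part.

The vertical component of P adds to the normal force: N = m g + P sin α = 706.3 + 749 = 1455 N.
The horizontal driving force is P cos α = 1261 N, so equilibrium needs friction f = 1261 N.
μ_s N = 0.65 × 1455 = 945.9 N.
1261 > 945.9 N → the machine part slides; f = μ_k N = 0.53×1455 = 771 N.

f ≈ 771 N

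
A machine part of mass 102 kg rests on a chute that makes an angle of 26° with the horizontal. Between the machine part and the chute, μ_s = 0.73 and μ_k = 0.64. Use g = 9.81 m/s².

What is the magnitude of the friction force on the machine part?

The normal reaction is N = m g cos θ = 899.4 N.
Along the slope the weight component is m g sin θ = 438.6 N; friction must supply exactly this, acting up-slope.
Maximum static friction available: μ_s N = 0.73 × 899.4 = 656.5 N.
Since |438.6| ≤ 656.5 N, static friction is sufficient; f equals the required value, not μ_s N.

f ≈ 439 N (up the incline)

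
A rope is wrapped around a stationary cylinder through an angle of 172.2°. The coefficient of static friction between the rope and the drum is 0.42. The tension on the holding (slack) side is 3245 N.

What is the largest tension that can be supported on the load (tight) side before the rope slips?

T_max ≈ 11500 N

At impending slip the capstan equation gives T₂/T₁ = e^{μβ} with β in radians.
β = 172.2° × π/180 = 3.005 rad.
e^{μβ} = e^{0.42×3.005} = 3.534.
T₂ = T₁ · e^{μβ} = 3245 × 3.534 = 11500 N.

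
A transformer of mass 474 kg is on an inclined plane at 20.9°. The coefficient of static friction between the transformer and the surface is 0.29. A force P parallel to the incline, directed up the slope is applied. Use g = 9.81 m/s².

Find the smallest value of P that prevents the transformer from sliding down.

P_min ≈ 399 N

The transformer tends to slide down (tan θ > μ_s), so at the point of impending slip friction acts up-slope at its limit: f = μ_s N.
P is parallel to the surface, so N = m g cos θ = 4340 N.
Along the incline: P + μ_s N = m g sin θ, so P = 1660 − 0.29×4340 = 399 N.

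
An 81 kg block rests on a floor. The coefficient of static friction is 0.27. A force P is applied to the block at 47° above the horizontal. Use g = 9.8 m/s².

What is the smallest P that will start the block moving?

P ≈ 244 N

N = m g − P sin α (the pull lifts the block).
At impending slip, P cos α = μ_s N = μ_s (m g − P sin α).
Solving: P (cos α + μ_s sin α) = μ_s m g → P = 0.27×794/(cos 47° + 0.27 sin 47°) = 214/0.8795 = 244 N.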